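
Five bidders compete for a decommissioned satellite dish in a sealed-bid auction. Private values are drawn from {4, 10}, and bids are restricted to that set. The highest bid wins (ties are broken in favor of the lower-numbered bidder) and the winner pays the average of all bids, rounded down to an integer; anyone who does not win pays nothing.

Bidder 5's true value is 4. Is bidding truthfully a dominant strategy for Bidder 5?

Yes

Check each profile of the others' bids and compare truth against every alternative bid.
Others bid (4, 4, 4, 4): truth gives 0, best alternative gives -1.
Others bid (4, 4, 4, 10): truth gives 0, best alternative gives 0.
Others bid (4, 4, 10, 4): truth gives 0, best alternative gives 0.
Others bid (4, 4, 10, 10): truth gives 0, best alternative gives 0.
Others bid (4, 10, 4, 4): truth gives 0, best alternative gives 0.
Others bid (4, 10, 4, 10): truth gives 0, best alternative gives 0.
(Remaining 10 profiles checked similarly; truth is weakly best in each.)
In every case the truthful bid is at least as good as any alternative, so it is a dominant strategy.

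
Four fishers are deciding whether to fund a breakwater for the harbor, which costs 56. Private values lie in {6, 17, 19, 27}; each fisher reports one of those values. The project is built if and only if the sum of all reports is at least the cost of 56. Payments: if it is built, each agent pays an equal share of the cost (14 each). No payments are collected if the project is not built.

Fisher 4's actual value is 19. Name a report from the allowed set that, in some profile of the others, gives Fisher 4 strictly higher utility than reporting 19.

Suppose Fisher 1 reports 6, Fisher 2 reports 6 and Fisher 3 reports 17.
Report 19: project not built, utility 0.
Report 27: project built, pays 14, utility 19 - 14 = 5.
So reporting 27 beats truth here (5 > 0).

27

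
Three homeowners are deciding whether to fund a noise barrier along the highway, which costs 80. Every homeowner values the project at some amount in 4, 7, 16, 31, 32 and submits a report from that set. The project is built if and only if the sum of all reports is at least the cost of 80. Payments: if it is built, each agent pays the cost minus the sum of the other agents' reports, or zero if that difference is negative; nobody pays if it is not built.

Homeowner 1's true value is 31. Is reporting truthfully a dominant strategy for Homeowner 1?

Yes

Check each profile of the others' reports and compare truth against every alternative report.
Others report (32, 32): truth gives 15, best alternative gives 15.
Others report (31, 32): truth gives 14, best alternative gives 14.
Others report (32, 31): truth gives 14, best alternative gives 14.
Others report (31, 31): truth gives 13, best alternative gives 13.
Others report (4, 4): truth gives 0, best alternative gives 0.
Others report (4, 7): truth gives 0, best alternative gives 0.
(Remaining 19 profiles checked similarly; truth is weakly best in each.)
In every case the truthful report is at least as good as any alternative, so it is a dominant strategy.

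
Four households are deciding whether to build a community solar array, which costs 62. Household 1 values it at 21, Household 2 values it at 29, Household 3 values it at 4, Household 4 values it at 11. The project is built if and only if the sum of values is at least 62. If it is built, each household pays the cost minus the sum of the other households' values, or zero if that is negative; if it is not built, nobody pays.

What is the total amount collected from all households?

53

Total value 65 ≥ cost 62, so it is built.
Household 1: others sum to 44; max(0, 62 - 44) = 18.
Household 2: others sum to 36; max(0, 62 - 36) = 26.
Household 3: others sum to 61; max(0, 62 - 61) = 1.
Household 4: others sum to 54; max(0, 62 - 54) = 8.
Total collected = 18 + 26 + 1 + 8 = 53.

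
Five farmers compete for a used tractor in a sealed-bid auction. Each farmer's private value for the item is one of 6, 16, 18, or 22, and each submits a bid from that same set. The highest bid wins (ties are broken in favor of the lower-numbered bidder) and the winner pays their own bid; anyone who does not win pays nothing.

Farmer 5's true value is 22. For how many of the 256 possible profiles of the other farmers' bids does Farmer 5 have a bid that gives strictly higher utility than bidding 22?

Others bid (6, 6, 6, 6): truth gives 0; bid 16 gives 6 > 0. Violating.
Others bid (6, 6, 6, 16): truth gives 0; bid 18 gives 4 > 0. Violating.
Others bid (6, 6, 16, 6): truth gives 0; bid 18 gives 4 > 0. Violating.
Others bid (6, 6, 16, 16): truth gives 0; bid 18 gives 4 > 0. Violating.
Others bid (6, 6, 6, 18): truth gives 0; no alternative beats it.
Others bid (6, 6, 6, 22): truth gives 0; no alternative beats it.
(Checking all 256 profiles: 16 have a profitable deviation, 240 do not.)

16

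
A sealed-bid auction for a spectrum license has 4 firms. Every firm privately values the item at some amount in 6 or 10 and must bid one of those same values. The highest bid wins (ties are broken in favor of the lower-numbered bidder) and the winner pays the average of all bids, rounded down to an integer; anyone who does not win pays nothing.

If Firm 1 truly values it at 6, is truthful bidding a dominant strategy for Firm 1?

Check each profile of the others' bids and compare truth against every alternative bid.
Others bid (10, 10, 10): truth gives 0, best alternative gives -4.
Others bid (6, 10, 10): truth gives 0, best alternative gives -3.
Others bid (10, 6, 10): truth gives 0, best alternative gives -3.
Others bid (10, 10, 6): truth gives 0, best alternative gives -3.
Others bid (6, 6, 10): truth gives 0, best alternative gives -2.
Others bid (6, 10, 6): truth gives 0, best alternative gives -2.
(Remaining 2 profiles checked similarly; truth is weakly best in each.)
In every case the truthful bid is at least as good as any alternative, so it is a dominant strategy.

Yes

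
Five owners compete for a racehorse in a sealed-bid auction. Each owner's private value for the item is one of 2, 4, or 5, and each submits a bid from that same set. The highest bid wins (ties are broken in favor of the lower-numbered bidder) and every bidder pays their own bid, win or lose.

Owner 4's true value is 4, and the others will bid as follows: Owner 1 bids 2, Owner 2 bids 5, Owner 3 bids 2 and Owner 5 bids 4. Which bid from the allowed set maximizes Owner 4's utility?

2

Bid 2: loses but pays 2, utility -2.
Bid 4: loses but pays 4, utility -4.
Bid 5: loses but pays 5, utility -5.
The best choice is 2 with utility -2.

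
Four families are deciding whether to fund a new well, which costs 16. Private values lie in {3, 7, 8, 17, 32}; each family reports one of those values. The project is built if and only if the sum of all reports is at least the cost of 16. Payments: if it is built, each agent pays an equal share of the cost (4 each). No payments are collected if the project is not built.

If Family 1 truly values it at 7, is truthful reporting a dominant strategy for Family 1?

Check each profile of the others' reports and compare truth against every alternative report.
Others report (3, 3, 3): truth gives 3, best alternative gives 3.
Others report (3, 3, 7): truth gives 3, best alternative gives 3.
Others report (3, 3, 8): truth gives 3, best alternative gives 3.
Others report (3, 3, 17): truth gives 3, best alternative gives 3.
Others report (3, 3, 32): truth gives 3, best alternative gives 3.
Others report (3, 7, 3): truth gives 3, best alternative gives 3.
(Remaining 119 profiles checked similarly; truth is weakly best in each.)
In every case the truthful report is at least as good as any alternative, so it is a dominant strategy.

Yes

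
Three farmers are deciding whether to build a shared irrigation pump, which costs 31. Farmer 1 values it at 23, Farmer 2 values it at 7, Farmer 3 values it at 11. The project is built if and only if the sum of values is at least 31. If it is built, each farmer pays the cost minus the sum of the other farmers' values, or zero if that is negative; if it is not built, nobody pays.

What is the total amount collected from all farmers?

Total value 41 ≥ cost 31, so it is built.
Farmer 1: others sum to 18; max(0, 31 - 18) = 13.
Farmer 2: others sum to 34; max(0, 31 - 34) = 0.
Farmer 3: others sum to 30; max(0, 31 - 30) = 1.
Total collected = 13 + 0 + 1 = 14.

14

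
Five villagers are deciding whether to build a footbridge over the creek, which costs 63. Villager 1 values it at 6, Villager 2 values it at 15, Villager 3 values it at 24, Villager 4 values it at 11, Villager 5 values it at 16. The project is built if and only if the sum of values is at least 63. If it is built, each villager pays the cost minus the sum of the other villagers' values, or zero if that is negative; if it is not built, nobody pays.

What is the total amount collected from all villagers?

Total value 72 ≥ cost 63, so it is built.
Villager 1: others sum to 66; max(0, 63 - 66) = 0.
Villager 2: others sum to 57; max(0, 63 - 57) = 6.
Villager 3: others sum to 48; max(0, 63 - 48) = 15.
Villager 4: others sum to 61; max(0, 63 - 61) = 2.
Villager 5: others sum to 56; max(0, 63 - 56) = 7.
Total collected = 0 + 6 + 15 + 2 + 7 = 30.

30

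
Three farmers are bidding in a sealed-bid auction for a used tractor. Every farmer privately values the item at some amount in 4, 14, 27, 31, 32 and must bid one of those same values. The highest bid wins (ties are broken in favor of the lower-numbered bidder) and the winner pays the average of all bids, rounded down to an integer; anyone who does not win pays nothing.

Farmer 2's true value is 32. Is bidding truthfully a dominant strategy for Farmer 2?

Consider the case where Farmer 1 bids 4 and Farmer 3 bids 4.
Truthful bid 32: wins, pays 13, utility 32 - 13 = 19.
Bid 14 instead: wins, pays 7, utility 32 - 7 = 25.
Since 25 > 19, bidding 14 is strictly better here, so truthful bidding is not dominant.

No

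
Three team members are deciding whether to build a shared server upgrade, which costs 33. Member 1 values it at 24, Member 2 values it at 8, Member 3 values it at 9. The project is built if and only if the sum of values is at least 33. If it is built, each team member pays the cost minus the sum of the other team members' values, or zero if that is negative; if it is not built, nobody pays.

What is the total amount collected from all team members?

17

Total value 41 ≥ cost 33, so it is built.
Member 1: others sum to 17; max(0, 33 - 17) = 16.
Member 2: others sum to 33; max(0, 33 - 33) = 0.
Member 3: others sum to 32; max(0, 33 - 32) = 1.
Total collected = 16 + 0 + 1 = 17.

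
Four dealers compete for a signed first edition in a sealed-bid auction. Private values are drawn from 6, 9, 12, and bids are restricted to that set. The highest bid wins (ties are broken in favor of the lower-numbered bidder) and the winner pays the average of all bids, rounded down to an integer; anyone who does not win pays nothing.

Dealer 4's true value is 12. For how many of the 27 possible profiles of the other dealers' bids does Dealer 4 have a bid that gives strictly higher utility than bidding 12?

Others bid (6, 6, 6): truth gives 5; bid 9 gives 6 > 5. Violating.
Others bid (6, 6, 9): truth gives 4; no alternative beats it.
Others bid (6, 6, 12): truth gives 0; no alternative beats it.
(Checking all 27 profiles: 1 has a profitable deviation, 26 do not.)

1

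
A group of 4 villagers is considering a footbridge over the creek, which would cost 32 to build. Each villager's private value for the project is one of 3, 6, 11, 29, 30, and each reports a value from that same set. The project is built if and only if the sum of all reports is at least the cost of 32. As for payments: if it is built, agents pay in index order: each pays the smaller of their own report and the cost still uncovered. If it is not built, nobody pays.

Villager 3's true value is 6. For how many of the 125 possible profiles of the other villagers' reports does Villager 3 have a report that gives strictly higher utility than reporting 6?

Others report (3, 3, 29): truth gives 0; report 3 gives 3 > 0. Violating.
Others report (3, 3, 30): truth gives 0; report 3 gives 3 > 0. Violating.
Others report (3, 6, 29): truth gives 0; report 3 gives 3 > 0. Violating.
Others report (3, 6, 30): truth gives 0; report 3 gives 3 > 0. Violating.
Others report (3, 3, 3): truth gives 0; no alternative beats it.
Others report (3, 3, 6): truth gives 0; no alternative beats it.
(Checking all 125 profiles: 19 have a profitable deviation, 106 do not.)

19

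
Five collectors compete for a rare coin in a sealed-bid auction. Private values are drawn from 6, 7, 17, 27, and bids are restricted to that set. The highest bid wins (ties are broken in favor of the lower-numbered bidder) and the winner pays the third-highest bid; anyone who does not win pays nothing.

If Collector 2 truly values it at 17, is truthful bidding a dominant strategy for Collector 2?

Consider the case where Collector 1 bids 6, Collector 3 bids 6, Collector 4 bids 6 and Collector 5 bids 27.
Truthful bid 17: loses, pays 0, utility 0.
Bid 27 instead: wins, pays 6, utility 17 - 6 = 11.
Since 11 > 0, bidding 27 is strictly better here, so truthful bidding is not dominant.

No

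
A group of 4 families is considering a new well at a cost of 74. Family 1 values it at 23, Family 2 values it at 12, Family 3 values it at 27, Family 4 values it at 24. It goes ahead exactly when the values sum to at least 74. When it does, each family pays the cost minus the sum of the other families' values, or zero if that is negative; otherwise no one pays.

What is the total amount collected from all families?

38

Total value 86 ≥ cost 74, so it is built.
Family 1: others sum to 63; max(0, 74 - 63) = 11.
Family 2: others sum to 74; max(0, 74 - 74) = 0.
Family 3: others sum to 59; max(0, 74 - 59) = 15.
Family 4: others sum to 62; max(0, 74 - 62) = 12.
Total collected = 11 + 0 + 15 + 12 = 38.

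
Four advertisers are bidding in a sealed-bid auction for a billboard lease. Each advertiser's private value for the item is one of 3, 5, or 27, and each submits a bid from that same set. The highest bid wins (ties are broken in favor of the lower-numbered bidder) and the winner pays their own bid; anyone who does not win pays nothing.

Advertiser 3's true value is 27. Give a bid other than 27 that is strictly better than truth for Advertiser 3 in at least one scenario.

5

Suppose Advertiser 1 bids 3, Advertiser 2 bids 3 and Advertiser 4 bids 3.
Bid 27: wins, pays 27, utility 27 - 27 = 0.
Bid 5: wins, pays 5, utility 27 - 5 = 22.
So bidding 5 beats truth here (22 > 0).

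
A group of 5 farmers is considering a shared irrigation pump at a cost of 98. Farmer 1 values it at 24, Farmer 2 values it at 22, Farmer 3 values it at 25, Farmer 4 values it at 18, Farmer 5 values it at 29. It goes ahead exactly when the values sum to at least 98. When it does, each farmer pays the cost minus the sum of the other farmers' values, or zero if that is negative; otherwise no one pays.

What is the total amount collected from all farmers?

Total value 118 ≥ cost 98, so it is built.
Farmer 1: others sum to 94; max(0, 98 - 94) = 4.
Farmer 2: others sum to 96; max(0, 98 - 96) = 2.
Farmer 3: others sum to 93; max(0, 98 - 93) = 5.
Farmer 4: others sum to 100; max(0, 98 - 100) = 0.
Farmer 5: others sum to 89; max(0, 98 - 89) = 9.
Total collected = 4 + 2 + 5 + 0 + 9 = 20.

20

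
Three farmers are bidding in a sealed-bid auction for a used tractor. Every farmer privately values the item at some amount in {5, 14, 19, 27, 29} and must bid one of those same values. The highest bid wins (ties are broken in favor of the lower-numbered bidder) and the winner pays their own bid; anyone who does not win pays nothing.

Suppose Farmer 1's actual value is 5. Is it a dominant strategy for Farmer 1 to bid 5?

Check each profile of the others' bids and compare truth against every alternative bid.
Others bid (5, 5): truth gives 0, best alternative gives -9.
Others bid (5, 14): truth gives 0, best alternative gives -9.
Others bid (14, 5): truth gives 0, best alternative gives -9.
Others bid (14, 14): truth gives 0, best alternative gives -9.
Others bid (5, 19): truth gives 0, best alternative gives 0.
Others bid (5, 27): truth gives 0, best alternative gives 0.
(Remaining 19 profiles checked similarly; truth is weakly best in each.)
In every case the truthful bid is at least as good as any alternative, so it is a dominant strategy.

Yes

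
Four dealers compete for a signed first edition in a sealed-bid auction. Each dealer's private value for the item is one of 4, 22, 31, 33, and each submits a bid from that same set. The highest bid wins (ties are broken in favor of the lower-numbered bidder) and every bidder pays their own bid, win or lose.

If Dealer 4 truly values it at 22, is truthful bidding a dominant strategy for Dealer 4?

No

Consider the case where Dealer 1 bids 4, Dealer 2 bids 4 and Dealer 3 bids 22.
Truthful bid 22: loses but pays 22, utility -22.
Bid 4 instead: loses but pays 4, utility -4.
Since -4 > -22, bidding 4 is strictly better here, so truthful bidding is not dominant.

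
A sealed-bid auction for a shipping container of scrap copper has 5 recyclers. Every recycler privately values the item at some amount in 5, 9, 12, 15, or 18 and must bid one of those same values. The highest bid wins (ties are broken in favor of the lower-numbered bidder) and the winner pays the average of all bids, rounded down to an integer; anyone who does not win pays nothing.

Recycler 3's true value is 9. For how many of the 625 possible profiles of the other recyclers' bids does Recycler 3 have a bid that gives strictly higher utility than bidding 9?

Others bid (5, 5, 5, 12): truth gives 0; bid 12 gives 2 > 0. Violating.
Others bid (5, 5, 9, 12): truth gives 0; bid 12 gives 1 > 0. Violating.
Others bid (5, 5, 12, 5): truth gives 0; bid 12 gives 2 > 0. Violating.
Others bid (5, 5, 12, 9): truth gives 0; bid 12 gives 1 > 0. Violating.
Others bid (5, 5, 5, 5): truth gives 4; no alternative beats it.
Others bid (5, 5, 5, 9): truth gives 3; no alternative beats it.
(Checking all 625 profiles: 21 have a profitable deviation, 604 do not.)

21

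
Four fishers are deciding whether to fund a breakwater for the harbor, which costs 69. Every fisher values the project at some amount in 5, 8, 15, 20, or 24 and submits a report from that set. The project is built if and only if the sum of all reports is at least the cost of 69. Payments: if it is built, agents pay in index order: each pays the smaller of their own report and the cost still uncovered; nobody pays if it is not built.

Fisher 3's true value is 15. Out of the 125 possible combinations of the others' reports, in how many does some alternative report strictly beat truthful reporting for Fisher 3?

10

Others report (15, 24, 24): truth gives 0; report 8 gives 7 > 0. Violating.
Others report (20, 20, 24): truth gives 0; report 5 gives 10 > 0. Violating.
Others report (20, 24, 20): truth gives 0; report 5 gives 10 > 0. Violating.
Others report (20, 24, 24): truth gives 0; report 5 gives 10 > 0. Violating.
Others report (5, 5, 5): truth gives 0; no alternative beats it.
Others report (5, 5, 8): truth gives 0; no alternative beats it.
(Checking all 125 profiles: 10 have a profitable deviation, 115 do not.)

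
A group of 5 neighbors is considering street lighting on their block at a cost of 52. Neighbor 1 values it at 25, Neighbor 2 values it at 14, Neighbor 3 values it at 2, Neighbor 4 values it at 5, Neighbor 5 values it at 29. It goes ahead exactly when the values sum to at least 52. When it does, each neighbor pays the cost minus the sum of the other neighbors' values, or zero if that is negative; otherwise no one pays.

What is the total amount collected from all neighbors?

Total value 75 ≥ cost 52, so it is built.
Neighbor 1: others sum to 50; max(0, 52 - 50) = 2.
Neighbor 2: others sum to 61; max(0, 52 - 61) = 0.
Neighbor 3: others sum to 73; max(0, 52 - 73) = 0.
Neighbor 4: others sum to 70; max(0, 52 - 70) = 0.
Neighbor 5: others sum to 46; max(0, 52 - 46) = 6.
Total collected = 2 + 0 + 0 + 0 + 6 = 8.

8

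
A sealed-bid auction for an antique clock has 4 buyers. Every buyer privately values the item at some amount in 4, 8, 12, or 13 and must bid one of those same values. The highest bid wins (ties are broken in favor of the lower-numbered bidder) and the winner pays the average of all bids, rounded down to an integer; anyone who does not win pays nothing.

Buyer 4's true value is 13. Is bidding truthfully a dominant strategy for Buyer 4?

Consider the case where Buyer 1 bids 4, Buyer 2 bids 4 and Buyer 3 bids 4.
Truthful bid 13: wins, pays 6, utility 13 - 6 = 7.
Bid 8 instead: wins, pays 5, utility 13 - 5 = 8.
Since 8 > 7, bidding 8 is strictly better here, so truthful bidding is not dominant.

No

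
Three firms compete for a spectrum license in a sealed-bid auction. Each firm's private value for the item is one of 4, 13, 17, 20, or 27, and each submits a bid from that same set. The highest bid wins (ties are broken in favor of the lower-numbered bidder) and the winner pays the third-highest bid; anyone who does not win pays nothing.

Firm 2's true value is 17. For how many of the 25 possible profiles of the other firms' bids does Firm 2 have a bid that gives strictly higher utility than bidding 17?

8

Others bid (4, 20): truth gives 0; bid 20 gives 13 > 0. Violating.
Others bid (4, 27): truth gives 0; bid 27 gives 13 > 0. Violating.
Others bid (13, 20): truth gives 0; bid 20 gives 4 > 0. Violating.
Others bid (13, 27): truth gives 0; bid 27 gives 4 > 0. Violating.
Others bid (4, 4): truth gives 13; no alternative beats it.
Others bid (4, 13): truth gives 13; no alternative beats it.
(Checking all 25 profiles: 8 have a profitable deviation, 17 do not.)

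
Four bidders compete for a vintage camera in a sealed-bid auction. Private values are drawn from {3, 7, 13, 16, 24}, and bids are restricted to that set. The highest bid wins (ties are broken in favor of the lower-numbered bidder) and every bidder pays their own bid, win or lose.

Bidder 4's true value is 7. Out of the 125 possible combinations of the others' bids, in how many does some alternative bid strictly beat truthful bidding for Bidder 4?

124

Others bid (3, 3, 7): truth gives -7; bid 3 gives -3 > -7. Violating.
Others bid (3, 3, 13): truth gives -7; bid 3 gives -3 > -7. Violating.
Others bid (3, 3, 16): truth gives -7; bid 3 gives -3 > -7. Violating.
Others bid (3, 3, 24): truth gives -7; bid 3 gives -3 > -7. Violating.
Others bid (3, 3, 3): truth gives 0; no alternative beats it.
(Checking all 125 profiles: 124 have a profitable deviation, 1 does not.)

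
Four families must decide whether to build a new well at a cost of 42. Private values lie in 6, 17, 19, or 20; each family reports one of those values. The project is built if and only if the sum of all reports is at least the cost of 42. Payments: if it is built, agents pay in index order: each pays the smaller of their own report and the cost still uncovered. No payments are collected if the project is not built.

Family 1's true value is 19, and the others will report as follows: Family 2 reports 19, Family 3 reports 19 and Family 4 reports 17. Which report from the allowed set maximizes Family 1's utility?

Report 6: project built, pays 6, utility 19 - 6 = 13.
Report 17: project built, pays 17, utility 19 - 17 = 2.
Report 19: project built, pays 19, utility 19 - 19 = 0.
Report 20: project built, pays 20, utility 19 - 20 = -1.
The best choice is 6 with utility 13.

6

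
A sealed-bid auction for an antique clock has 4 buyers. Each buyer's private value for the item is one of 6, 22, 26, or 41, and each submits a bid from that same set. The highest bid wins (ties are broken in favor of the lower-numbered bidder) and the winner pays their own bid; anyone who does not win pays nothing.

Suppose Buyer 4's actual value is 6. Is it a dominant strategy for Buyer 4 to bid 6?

Yes

Check each profile of the others' bids and compare truth against every alternative bid.
Others bid (6, 6, 6): truth gives 0, best alternative gives -16.
Others bid (6, 6, 22): truth gives 0, best alternative gives 0.
Others bid (6, 6, 26): truth gives 0, best alternative gives 0.
Others bid (6, 6, 41): truth gives 0, best alternative gives 0.
Others bid (6, 22, 6): truth gives 0, best alternative gives 0.
Others bid (6, 22, 22): truth gives 0, best alternative gives 0.
(Remaining 58 profiles checked similarly; truth is weakly best in each.)
In every case the truthful bid is at least as good as any alternative, so it is a dominant strategy.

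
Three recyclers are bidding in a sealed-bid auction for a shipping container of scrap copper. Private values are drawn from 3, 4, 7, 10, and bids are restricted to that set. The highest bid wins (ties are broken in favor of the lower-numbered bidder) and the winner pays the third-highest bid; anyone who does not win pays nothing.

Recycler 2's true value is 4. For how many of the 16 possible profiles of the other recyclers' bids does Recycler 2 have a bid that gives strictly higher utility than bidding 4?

4

Others bid (3, 7): truth gives 0; bid 7 gives 1 > 0. Violating.
Others bid (3, 10): truth gives 0; bid 10 gives 1 > 0. Violating.
Others bid (4, 3): truth gives 0; bid 7 gives 1 > 0. Violating.
Others bid (7, 3): truth gives 0; bid 10 gives 1 > 0. Violating.
Others bid (3, 3): truth gives 1; no alternative beats it.
Others bid (3, 4): truth gives 1; no alternative beats it.
(Checking all 16 profiles: 4 have a profitable deviation, 12 do not.)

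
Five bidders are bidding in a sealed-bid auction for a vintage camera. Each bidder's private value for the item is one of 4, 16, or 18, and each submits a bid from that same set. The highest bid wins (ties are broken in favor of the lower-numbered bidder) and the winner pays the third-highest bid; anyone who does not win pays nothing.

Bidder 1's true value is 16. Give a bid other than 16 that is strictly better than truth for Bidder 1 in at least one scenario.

Suppose Bidder 2 bids 4, Bidder 3 bids 4, Bidder 4 bids 4 and Bidder 5 bids 18.
Bid 16: loses, pays 0, utility 0.
Bid 18: wins, pays 4, utility 16 - 4 = 12.
So bidding 18 beats truth here (12 > 0).

18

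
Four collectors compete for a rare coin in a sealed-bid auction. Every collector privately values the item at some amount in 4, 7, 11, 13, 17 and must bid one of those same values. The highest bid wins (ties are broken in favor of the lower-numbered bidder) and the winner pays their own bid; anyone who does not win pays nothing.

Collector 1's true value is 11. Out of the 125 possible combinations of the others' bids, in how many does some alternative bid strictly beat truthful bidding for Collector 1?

8

Others bid (4, 4, 4): truth gives 0; bid 4 gives 7 > 0. Violating.
Others bid (4, 4, 7): truth gives 0; bid 7 gives 4 > 0. Violating.
Others bid (4, 7, 4): truth gives 0; bid 7 gives 4 > 0. Violating.
Others bid (4, 7, 7): truth gives 0; bid 7 gives 4 > 0. Violating.
Others bid (4, 4, 11): truth gives 0; no alternative beats it.
Others bid (4, 4, 13): truth gives 0; no alternative beats it.
(Checking all 125 profiles: 8 have a profitable deviation, 117 do not.)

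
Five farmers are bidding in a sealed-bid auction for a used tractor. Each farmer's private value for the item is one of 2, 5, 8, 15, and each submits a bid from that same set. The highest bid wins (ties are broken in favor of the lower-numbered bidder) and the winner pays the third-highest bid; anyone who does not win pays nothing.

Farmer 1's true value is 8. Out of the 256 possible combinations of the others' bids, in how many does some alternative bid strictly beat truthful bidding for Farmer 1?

32

Others bid (2, 2, 2, 15): truth gives 0; bid 15 gives 6 > 0. Violating.
Others bid (2, 2, 5, 15): truth gives 0; bid 15 gives 3 > 0. Violating.
Others bid (2, 2, 15, 2): truth gives 0; bid 15 gives 6 > 0. Violating.
Others bid (2, 2, 15, 5): truth gives 0; bid 15 gives 3 > 0. Violating.
Others bid (2, 2, 2, 2): truth gives 6; no alternative beats it.
Others bid (2, 2, 2, 5): truth gives 6; no alternative beats it.
(Checking all 256 profiles: 32 have a profitable deviation, 224 do not.)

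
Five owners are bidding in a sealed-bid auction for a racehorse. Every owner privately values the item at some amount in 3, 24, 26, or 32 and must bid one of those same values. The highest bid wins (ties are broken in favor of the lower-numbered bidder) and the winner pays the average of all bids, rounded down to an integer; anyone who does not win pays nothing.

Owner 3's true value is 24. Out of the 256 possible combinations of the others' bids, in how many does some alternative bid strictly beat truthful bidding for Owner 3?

Others bid (3, 3, 3, 26): truth gives 0; bid 26 gives 12 > 0. Violating.
Others bid (3, 3, 3, 32): truth gives 0; bid 32 gives 10 > 0. Violating.
Others bid (3, 3, 24, 26): truth gives 0; bid 26 gives 8 > 0. Violating.
Others bid (3, 3, 24, 32): truth gives 0; bid 32 gives 6 > 0. Violating.
Others bid (3, 3, 3, 3): truth gives 17; no alternative beats it.
Others bid (3, 3, 3, 24): truth gives 13; no alternative beats it.
(Checking all 256 profiles: 100 have a profitable deviation, 156 do not.)

100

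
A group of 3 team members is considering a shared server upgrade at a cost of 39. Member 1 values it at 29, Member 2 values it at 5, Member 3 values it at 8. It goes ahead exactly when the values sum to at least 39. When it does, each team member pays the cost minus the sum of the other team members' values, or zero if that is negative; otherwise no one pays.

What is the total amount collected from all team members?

Total value 42 ≥ cost 39, so it is built.
Member 1: others sum to 13; max(0, 39 - 13) = 26.
Member 2: others sum to 37; max(0, 39 - 37) = 2.
Member 3: others sum to 34; max(0, 39 - 34) = 5.
Total collected = 26 + 2 + 5 = 33.

33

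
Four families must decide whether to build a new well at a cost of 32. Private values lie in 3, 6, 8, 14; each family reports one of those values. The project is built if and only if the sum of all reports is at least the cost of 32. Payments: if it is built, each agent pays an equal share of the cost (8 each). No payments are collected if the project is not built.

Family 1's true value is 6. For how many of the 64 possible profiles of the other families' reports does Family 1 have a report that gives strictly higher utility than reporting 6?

Others report (6, 6, 14): truth gives -2; report 3 gives 0 > -2. Violating.
Others report (6, 8, 14): truth gives -2; report 3 gives 0 > -2. Violating.
Others report (6, 14, 6): truth gives -2; report 3 gives 0 > -2. Violating.
Others report (6, 14, 8): truth gives -2; report 3 gives 0 > -2. Violating.
Others report (3, 3, 3): truth gives 0; no alternative beats it.
Others report (3, 3, 6): truth gives 0; no alternative beats it.
(Checking all 64 profiles: 9 have a profitable deviation, 55 do not.)

9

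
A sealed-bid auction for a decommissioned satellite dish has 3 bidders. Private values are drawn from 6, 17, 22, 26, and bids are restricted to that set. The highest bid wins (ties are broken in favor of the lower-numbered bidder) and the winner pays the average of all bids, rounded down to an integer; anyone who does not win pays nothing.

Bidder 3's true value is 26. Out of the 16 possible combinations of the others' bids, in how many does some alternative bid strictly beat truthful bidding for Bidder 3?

4

Others bid (6, 6): truth gives 14; bid 17 gives 17 > 14. Violating.
Others bid (6, 17): truth gives 10; bid 22 gives 11 > 10. Violating.
Others bid (17, 6): truth gives 10; bid 22 gives 11 > 10. Violating.
Others bid (17, 17): truth gives 6; bid 22 gives 8 > 6. Violating.
Others bid (6, 22): truth gives 8; no alternative beats it.
Others bid (6, 26): truth gives 0; no alternative beats it.
(Checking all 16 profiles: 4 have a profitable deviation, 12 do not.)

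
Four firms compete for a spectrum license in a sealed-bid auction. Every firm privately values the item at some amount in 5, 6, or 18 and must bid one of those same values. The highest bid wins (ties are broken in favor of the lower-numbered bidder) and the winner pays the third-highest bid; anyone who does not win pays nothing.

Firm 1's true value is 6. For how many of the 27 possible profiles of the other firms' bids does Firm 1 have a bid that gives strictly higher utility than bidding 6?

Others bid (5, 5, 18): truth gives 0; bid 18 gives 1 > 0. Violating.
Others bid (5, 18, 5): truth gives 0; bid 18 gives 1 > 0. Violating.
Others bid (18, 5, 5): truth gives 0; bid 18 gives 1 > 0. Violating.
Others bid (5, 5, 5): truth gives 1; no alternative beats it.
Others bid (5, 5, 6): truth gives 1; no alternative beats it.
(Checking all 27 profiles: 3 have a profitable deviation, 24 do not.)

3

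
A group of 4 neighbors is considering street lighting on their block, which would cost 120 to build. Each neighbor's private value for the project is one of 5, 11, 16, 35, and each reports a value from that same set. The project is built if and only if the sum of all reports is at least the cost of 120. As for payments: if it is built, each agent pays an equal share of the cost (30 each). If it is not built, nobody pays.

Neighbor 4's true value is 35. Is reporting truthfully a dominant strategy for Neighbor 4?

Yes

Check each profile of the others' reports and compare truth against every alternative report.
Others report (16, 35, 35): truth gives 5, best alternative gives 0.
Others report (35, 16, 35): truth gives 5, best alternative gives 0.
Others report (35, 35, 16): truth gives 5, best alternative gives 0.
Others report (35, 35, 35): truth gives 5, best alternative gives 5.
Others report (5, 5, 5): truth gives 0, best alternative gives 0.
Others report (5, 5, 11): truth gives 0, best alternative gives 0.
(Remaining 58 profiles checked similarly; truth is weakly best in each.)
In every case the truthful report is at least as good as any alternative, so it is a dominant strategy.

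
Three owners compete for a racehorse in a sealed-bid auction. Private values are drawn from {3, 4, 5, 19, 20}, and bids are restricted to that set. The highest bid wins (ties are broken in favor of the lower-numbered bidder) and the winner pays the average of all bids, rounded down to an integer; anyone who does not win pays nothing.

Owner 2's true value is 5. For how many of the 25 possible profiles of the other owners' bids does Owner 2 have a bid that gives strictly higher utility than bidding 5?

Others bid (3, 4): truth gives 1; bid 4 gives 2 > 1. Violating.
Others bid (3, 3): truth gives 2; no alternative beats it.
Others bid (3, 5): truth gives 1; no alternative beats it.
(Checking all 25 profiles: 1 has a profitable deviation, 24 do not.)

1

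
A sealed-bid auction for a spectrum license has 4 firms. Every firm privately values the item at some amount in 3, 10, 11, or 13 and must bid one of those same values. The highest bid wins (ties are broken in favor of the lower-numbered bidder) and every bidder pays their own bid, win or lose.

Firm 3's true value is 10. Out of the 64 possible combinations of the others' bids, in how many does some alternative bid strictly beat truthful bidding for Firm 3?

62

Others bid (3, 3, 11): truth gives -10; bid 11 gives -1 > -10. Violating.
Others bid (3, 3, 13): truth gives -10; bid 3 gives -3 > -10. Violating.
Others bid (3, 10, 3): truth gives -10; bid 11 gives -1 > -10. Violating.
Others bid (3, 10, 10): truth gives -10; bid 11 gives -1 > -10. Violating.
Others bid (3, 3, 3): truth gives 0; no alternative beats it.
Others bid (3, 3, 10): truth gives 0; no alternative beats it.
(Checking all 64 profiles: 62 have a profitable deviation, 2 do not.)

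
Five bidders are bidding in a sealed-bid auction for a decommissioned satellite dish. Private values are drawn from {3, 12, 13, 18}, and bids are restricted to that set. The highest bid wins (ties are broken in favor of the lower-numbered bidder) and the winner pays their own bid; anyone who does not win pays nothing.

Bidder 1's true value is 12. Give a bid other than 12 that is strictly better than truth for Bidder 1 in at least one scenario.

3

Suppose Bidder 2 bids 3, Bidder 3 bids 3, Bidder 4 bids 3 and Bidder 5 bids 3.
Bid 12: wins, pays 12, utility 12 - 12 = 0.
Bid 3: wins, pays 3, utility 12 - 3 = 9.
So bidding 3 beats truth here (9 > 0).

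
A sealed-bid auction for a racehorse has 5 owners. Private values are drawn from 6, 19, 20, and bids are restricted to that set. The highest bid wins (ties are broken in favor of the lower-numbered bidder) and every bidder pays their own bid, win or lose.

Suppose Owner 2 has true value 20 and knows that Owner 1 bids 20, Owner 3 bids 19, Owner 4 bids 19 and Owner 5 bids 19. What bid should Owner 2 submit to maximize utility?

6

Bid 6: loses but pays 6, utility -6.
Bid 19: loses but pays 19, utility -19.
Bid 20: loses but pays 20, utility -20.
The best choice is 6 with utility -6.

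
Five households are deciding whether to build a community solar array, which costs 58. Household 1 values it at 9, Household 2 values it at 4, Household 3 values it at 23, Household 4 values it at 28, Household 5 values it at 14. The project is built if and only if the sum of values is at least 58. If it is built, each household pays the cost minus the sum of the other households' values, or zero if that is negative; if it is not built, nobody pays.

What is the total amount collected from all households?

Total value 78 ≥ cost 58, so it is built.
Household 1: others sum to 69; max(0, 58 - 69) = 0.
Household 2: others sum to 74; max(0, 58 - 74) = 0.
Household 3: others sum to 55; max(0, 58 - 55) = 3.
Household 4: others sum to 50; max(0, 58 - 50) = 8.
Household 5: others sum to 64; max(0, 58 - 64) = 0.
Total collected = 0 + 0 + 3 + 8 + 0 = 11.

11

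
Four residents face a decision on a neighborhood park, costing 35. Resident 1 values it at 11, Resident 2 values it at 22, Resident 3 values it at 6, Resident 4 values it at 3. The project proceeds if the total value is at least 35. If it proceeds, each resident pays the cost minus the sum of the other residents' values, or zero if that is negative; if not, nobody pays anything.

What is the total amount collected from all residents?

19

Total value 42 ≥ cost 35, so it is built.
Resident 1: others sum to 31; max(0, 35 - 31) = 4.
Resident 2: others sum to 20; max(0, 35 - 20) = 15.
Resident 3: others sum to 36; max(0, 35 - 36) = 0.
Resident 4: others sum to 39; max(0, 35 - 39) = 0.
Total collected = 4 + 15 + 0 + 0 = 19.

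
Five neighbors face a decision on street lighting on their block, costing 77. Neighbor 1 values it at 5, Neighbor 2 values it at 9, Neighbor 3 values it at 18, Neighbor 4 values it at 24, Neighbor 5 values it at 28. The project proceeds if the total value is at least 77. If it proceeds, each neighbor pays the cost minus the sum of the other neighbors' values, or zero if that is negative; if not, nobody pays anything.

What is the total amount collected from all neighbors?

Total value 84 ≥ cost 77, so it is built.
Neighbor 1: others sum to 79; max(0, 77 - 79) = 0.
Neighbor 2: others sum to 75; max(0, 77 - 75) = 2.
Neighbor 3: others sum to 66; max(0, 77 - 66) = 11.
Neighbor 4: others sum to 60; max(0, 77 - 60) = 17.
Neighbor 5: others sum to 56; max(0, 77 - 56) = 21.
Total collected = 0 + 2 + 11 + 17 + 21 = 51.

51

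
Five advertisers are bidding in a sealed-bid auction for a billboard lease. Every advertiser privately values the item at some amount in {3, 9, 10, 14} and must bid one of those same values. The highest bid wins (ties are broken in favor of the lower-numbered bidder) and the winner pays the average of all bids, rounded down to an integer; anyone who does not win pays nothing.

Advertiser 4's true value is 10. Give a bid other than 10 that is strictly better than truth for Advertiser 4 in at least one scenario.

Suppose Advertiser 1 bids 3, Advertiser 2 bids 3, Advertiser 3 bids 3 and Advertiser 5 bids 14.
Bid 10: loses, pays 0, utility 0.
Bid 14: wins, pays 7, utility 10 - 7 = 3.
So bidding 14 beats truth here (3 > 0).

14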